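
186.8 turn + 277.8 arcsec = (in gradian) 7.472e+04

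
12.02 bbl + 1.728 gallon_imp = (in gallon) 506.9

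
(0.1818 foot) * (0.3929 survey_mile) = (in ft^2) 377.1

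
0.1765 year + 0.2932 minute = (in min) 9.277e+04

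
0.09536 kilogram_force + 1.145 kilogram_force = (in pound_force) 2.735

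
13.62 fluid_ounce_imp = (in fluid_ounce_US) 13.09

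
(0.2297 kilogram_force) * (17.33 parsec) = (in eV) 7.518e+36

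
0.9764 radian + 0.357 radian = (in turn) 0.2122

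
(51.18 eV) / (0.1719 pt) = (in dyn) 1.352e-08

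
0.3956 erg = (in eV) 2.469e+11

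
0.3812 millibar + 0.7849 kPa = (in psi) 0.1194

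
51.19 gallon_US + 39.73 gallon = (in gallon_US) 90.92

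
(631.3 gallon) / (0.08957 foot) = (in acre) 0.02163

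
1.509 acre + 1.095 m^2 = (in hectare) 0.6108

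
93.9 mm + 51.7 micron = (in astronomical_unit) 6.28e-13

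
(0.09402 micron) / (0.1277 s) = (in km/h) 2.651e-06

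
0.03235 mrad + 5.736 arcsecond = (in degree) 0.003447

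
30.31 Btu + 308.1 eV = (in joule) 3.198e+04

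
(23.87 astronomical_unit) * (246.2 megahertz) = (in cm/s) 8.792e+22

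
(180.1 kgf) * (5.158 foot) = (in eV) 1.733e+22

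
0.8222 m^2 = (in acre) 0.0002032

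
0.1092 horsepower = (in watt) 81.43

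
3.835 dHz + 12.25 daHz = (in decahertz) 12.29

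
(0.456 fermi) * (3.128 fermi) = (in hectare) 1.426e-34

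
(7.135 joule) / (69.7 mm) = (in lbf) 23.01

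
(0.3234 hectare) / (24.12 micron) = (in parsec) 4.345e-09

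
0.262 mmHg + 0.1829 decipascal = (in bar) 0.0003495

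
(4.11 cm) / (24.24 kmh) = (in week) 1.009e-08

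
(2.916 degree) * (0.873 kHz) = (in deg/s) 2546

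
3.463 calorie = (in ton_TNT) 3.463e-09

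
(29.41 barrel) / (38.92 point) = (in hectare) 0.03406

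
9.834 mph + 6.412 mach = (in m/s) 2188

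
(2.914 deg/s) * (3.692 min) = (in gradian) 717.2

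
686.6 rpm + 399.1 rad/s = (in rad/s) 471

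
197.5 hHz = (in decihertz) 1.975e+05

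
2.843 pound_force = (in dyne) 1.265e+06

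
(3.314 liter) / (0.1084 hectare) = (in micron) 3.057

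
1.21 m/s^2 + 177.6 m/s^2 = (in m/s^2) 178.8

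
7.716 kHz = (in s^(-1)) 7716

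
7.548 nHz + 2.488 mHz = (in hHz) 2.488e-05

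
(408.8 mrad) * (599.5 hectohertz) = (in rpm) 2.34e+05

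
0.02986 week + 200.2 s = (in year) 0.000579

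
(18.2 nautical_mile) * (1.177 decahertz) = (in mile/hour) 8.874e+05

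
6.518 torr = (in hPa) 8.69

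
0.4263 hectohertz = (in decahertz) 4.263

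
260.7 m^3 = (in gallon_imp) 5.735e+04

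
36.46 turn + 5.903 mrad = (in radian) 229.1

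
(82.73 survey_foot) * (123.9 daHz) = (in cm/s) 3.124e+06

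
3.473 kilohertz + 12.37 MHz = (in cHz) 1.237e+09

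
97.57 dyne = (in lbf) 0.0002193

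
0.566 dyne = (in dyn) 0.566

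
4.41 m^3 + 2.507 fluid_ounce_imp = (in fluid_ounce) 1.491e+05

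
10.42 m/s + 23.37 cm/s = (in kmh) 38.35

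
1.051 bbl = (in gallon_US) 44.14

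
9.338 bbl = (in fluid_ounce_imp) 5.225e+04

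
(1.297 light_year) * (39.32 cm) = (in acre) 1.192e+12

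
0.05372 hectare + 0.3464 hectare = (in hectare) 0.4001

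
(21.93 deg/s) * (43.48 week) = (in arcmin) 3.46e+10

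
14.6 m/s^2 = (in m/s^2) 14.6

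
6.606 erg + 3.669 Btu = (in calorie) 925.2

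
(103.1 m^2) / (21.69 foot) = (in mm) 1.559e+04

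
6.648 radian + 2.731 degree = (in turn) 1.066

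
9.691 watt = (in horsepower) 0.013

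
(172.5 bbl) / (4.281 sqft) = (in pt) 1.955e+05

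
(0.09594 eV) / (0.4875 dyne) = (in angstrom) 3.153e-05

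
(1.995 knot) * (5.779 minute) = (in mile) 0.2211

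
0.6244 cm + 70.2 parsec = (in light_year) 229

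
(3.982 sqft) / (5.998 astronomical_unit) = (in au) 2.756e-24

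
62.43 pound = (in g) 2.832e+04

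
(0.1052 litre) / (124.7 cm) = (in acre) 2.085e-08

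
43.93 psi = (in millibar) 3029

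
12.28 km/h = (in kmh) 12.28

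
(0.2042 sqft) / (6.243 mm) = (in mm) 3039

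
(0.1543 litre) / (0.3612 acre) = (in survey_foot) 3.463e-07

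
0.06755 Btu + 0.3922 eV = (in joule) 71.27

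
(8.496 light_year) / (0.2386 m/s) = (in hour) 9.358e+13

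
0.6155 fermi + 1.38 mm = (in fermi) 1.38e+12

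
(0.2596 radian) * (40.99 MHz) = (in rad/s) 1.064e+07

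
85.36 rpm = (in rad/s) 8.939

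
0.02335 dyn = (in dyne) 0.02335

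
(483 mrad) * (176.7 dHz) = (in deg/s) 489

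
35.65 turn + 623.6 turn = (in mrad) 4.142e+06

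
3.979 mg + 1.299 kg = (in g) 1299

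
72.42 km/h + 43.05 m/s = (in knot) 122.8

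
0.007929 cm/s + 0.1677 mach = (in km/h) 205.6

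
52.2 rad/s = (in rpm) 498.5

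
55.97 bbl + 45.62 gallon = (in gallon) 2396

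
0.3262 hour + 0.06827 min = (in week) 0.001948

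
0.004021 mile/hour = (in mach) 5.279e-06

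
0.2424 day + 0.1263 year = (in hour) 1112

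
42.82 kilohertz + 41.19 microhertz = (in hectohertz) 428.2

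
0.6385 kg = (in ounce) 22.52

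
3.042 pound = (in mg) 1.38e+06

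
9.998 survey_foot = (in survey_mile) 0.001894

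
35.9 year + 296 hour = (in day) 1.312e+04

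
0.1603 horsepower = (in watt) 119.5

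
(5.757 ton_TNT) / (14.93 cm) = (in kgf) 1.645e+10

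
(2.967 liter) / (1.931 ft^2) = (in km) 1.654e-05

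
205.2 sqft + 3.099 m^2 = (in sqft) 238.6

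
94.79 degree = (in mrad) 1654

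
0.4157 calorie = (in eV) 1.086e+19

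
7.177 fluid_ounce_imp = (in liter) 0.2039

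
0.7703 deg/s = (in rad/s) 0.01344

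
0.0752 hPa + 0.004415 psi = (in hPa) 0.3796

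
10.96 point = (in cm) 0.3866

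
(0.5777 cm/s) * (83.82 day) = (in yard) 4.575e+04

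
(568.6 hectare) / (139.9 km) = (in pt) 1.152e+05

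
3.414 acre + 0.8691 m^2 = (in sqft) 1.487e+05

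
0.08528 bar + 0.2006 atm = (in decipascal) 2.885e+05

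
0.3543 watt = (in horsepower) 0.0004751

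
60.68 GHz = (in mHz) 6.068e+13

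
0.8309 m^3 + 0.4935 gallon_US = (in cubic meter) 0.8328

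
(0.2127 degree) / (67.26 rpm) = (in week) 8.715e-10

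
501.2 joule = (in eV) 3.128e+21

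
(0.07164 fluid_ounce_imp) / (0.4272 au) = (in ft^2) 3.428e-16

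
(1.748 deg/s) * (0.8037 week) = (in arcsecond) 3.059e+09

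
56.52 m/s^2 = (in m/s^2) 56.52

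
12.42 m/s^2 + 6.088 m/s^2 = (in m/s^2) 18.51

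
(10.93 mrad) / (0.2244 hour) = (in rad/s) 1.353e-05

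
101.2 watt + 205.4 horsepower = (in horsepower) 205.5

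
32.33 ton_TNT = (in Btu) 1.282e+08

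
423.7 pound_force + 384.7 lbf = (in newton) 3596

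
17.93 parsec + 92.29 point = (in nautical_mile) 2.987e+14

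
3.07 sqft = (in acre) 7.048e-05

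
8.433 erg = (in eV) 5.263e+12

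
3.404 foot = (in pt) 2941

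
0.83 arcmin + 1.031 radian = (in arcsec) 2.127e+05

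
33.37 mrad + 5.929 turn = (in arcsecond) 7.691e+06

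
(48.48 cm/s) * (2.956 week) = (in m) 8.667e+05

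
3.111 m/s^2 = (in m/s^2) 3.111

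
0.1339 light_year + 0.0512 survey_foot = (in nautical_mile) 6.84e+11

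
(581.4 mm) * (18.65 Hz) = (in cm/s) 1084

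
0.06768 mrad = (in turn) 1.077e-05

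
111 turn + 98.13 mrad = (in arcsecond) 1.439e+08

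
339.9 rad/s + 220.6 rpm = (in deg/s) 2.08e+04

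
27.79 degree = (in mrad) 485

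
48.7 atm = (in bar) 49.35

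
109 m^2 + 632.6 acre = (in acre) 632.6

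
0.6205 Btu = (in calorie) 156.5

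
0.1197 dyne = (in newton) 1.197e-06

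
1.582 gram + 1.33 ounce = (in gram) 39.29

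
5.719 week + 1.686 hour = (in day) 40.1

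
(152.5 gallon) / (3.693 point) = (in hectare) 0.04431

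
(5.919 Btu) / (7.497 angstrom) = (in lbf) 1.873e+12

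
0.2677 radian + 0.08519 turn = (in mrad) 803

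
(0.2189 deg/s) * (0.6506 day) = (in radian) 214.8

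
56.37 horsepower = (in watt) 4.204e+04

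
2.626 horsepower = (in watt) 1958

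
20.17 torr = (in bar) 0.02689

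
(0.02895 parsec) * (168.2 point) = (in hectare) 5.301e+09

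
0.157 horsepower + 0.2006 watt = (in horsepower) 0.1573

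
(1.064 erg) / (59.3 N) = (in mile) 1.115e-12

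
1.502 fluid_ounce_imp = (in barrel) 0.0002684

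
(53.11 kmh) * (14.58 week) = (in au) 0.0008696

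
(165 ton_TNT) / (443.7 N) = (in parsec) 5.042e-08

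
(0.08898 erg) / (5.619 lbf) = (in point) 1.009e-06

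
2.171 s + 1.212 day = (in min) 1745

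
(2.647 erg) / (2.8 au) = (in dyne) 6.319e-14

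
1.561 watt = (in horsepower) 0.002093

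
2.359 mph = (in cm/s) 105.5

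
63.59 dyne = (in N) 0.0006359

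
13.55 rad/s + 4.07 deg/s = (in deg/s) 780.4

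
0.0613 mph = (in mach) 8.048e-05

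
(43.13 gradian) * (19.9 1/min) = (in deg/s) 12.87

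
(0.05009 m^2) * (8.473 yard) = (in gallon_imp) 85.37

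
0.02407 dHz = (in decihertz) 0.02407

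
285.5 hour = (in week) 1.699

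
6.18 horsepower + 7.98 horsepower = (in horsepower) 14.16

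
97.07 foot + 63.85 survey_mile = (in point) 2.914e+08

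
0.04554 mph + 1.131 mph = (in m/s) 0.526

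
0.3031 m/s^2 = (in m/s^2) 0.3031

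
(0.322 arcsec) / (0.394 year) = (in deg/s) 7.199e-12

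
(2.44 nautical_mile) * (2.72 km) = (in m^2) 1.229e+07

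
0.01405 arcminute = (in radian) 4.087e-06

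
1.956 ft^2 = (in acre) 4.49e-05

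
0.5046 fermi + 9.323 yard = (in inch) 335.6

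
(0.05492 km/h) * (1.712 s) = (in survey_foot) 0.08569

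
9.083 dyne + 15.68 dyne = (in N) 0.0002476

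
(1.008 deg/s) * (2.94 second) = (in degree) 2.964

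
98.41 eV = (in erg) 1.577e-10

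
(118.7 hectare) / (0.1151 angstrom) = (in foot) 3.383e+17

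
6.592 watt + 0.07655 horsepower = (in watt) 63.68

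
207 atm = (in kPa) 2.097e+04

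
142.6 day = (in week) 20.37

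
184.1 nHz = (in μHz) 0.1841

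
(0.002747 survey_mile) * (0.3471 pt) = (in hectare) 5.413e-08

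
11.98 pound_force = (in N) 53.29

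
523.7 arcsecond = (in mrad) 2.539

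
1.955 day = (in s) 1.689e+05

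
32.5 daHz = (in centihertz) 3.25e+04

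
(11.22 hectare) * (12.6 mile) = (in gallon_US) 6.01e+11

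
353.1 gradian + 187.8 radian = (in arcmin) 6.647e+05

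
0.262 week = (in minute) 2641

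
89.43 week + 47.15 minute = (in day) 626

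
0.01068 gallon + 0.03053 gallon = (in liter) 0.156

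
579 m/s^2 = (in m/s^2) 579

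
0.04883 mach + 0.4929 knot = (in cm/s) 1688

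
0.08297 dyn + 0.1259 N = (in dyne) 1.259e+04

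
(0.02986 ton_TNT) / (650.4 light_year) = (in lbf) 4.564e-12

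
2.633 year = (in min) 1.384e+06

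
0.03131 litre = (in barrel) 0.0001969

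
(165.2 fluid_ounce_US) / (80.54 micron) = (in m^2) 60.66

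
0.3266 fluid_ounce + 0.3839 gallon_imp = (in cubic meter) 0.001755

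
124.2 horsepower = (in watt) 9.262e+04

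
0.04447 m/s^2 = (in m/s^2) 0.04447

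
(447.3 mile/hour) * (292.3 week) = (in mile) 2.197e+07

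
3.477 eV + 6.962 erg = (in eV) 4.345e+12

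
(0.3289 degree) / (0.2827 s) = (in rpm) 0.1939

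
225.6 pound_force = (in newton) 1004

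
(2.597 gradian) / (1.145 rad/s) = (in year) 1.13e-09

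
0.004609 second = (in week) 7.621e-09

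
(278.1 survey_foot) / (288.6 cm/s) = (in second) 29.37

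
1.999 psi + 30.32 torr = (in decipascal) 1.782e+05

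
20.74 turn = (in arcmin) 4.48e+05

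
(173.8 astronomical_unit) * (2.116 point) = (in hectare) 1.941e+06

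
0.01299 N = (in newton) 0.01299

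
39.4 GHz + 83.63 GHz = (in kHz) 1.23e+08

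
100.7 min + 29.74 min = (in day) 0.09058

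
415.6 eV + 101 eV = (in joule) 8.277e-17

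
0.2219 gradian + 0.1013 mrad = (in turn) 0.0005709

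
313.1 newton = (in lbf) 70.39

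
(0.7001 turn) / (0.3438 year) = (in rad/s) 4.057e-07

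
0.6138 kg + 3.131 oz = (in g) 702.6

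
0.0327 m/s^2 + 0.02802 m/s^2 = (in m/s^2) 0.06072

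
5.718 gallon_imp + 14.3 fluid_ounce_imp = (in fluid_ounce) 892.7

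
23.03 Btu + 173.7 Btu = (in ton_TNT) 4.961e-05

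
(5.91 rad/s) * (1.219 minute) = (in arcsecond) 8.916e+07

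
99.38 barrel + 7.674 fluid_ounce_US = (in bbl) 99.38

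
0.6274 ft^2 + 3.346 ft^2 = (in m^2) 0.3691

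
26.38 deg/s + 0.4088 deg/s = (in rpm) 4.465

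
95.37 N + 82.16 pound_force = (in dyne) 4.608e+07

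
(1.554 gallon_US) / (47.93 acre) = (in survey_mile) 1.884e-11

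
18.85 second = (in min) 0.3142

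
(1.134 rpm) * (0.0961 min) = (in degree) 39.23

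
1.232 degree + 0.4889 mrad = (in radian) 0.02199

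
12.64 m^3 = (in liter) 1.264e+04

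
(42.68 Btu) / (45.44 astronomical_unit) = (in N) 6.624e-09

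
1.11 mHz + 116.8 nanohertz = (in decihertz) 0.0111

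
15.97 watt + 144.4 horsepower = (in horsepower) 144.4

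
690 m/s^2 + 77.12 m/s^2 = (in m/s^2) 767.1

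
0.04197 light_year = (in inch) 1.563e+16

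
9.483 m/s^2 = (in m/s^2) 9.483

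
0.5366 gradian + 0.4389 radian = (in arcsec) 9.227e+04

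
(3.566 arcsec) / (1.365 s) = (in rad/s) 1.267e-05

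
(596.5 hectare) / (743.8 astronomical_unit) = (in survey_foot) 1.759e-07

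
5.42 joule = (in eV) 3.383e+19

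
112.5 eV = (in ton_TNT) 4.308e-27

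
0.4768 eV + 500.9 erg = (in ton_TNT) 1.197e-14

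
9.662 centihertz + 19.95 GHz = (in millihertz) 1.995e+13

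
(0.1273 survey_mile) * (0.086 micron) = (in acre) 4.354e-09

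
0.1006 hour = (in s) 362.2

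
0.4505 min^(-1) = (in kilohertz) 7.508e-06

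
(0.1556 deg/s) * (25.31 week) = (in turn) 6616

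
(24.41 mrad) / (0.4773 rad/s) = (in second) 0.05114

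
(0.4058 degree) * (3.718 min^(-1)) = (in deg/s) 0.02515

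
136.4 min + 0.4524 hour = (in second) 9813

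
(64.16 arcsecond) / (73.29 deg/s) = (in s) 0.0002432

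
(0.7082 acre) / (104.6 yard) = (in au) 2.003e-10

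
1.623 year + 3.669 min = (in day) 592.4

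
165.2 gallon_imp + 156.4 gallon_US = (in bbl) 8.448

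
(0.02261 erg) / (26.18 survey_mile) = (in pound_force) 1.206e-14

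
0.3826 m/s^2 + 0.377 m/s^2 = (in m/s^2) 0.7596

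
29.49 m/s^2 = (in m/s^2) 29.49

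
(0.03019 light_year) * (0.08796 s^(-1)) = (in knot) 4.884e+13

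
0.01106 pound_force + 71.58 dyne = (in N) 0.04991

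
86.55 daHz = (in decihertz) 8655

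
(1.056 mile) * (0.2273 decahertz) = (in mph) 8641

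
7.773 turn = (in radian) 48.84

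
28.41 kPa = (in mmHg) 213.1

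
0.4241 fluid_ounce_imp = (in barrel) 7.579e-05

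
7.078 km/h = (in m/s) 1.966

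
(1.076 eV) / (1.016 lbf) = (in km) 3.815e-23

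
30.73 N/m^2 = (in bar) 0.0003073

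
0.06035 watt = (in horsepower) 8.093e-05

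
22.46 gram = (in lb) 0.04952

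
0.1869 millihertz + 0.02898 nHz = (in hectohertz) 1.869e-06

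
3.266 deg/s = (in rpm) 0.5443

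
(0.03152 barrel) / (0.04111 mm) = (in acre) 0.03012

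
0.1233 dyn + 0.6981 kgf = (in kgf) 0.6981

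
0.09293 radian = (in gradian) 5.916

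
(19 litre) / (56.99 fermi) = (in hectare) 3.334e+07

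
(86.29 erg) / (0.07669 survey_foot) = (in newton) 0.0003692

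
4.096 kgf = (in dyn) 4.017e+06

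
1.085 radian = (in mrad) 1085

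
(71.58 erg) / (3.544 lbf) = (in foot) 1.49e-06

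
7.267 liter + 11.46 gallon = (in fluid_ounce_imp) 1783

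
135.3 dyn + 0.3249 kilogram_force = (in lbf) 0.7166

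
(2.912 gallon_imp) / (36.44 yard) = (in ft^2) 0.004276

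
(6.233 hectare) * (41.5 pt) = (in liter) 9.125e+05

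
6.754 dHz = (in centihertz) 67.54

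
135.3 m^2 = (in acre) 0.03343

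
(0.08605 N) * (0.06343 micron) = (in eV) 3.407e+10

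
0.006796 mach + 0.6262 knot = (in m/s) 2.636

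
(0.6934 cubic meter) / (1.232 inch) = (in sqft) 238.5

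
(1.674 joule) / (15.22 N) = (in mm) 110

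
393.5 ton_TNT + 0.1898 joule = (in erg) 1.646e+19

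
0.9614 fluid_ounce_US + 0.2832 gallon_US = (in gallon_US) 0.2907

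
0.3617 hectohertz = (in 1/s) 36.17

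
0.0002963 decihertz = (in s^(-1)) 2.963e-05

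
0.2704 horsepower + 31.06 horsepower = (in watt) 2.336e+04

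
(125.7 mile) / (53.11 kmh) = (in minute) 228.5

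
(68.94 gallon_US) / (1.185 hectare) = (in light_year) 2.328e-21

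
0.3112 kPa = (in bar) 0.003112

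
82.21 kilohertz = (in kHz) 82.21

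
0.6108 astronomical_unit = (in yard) 9.993e+10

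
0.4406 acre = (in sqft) 1.919e+04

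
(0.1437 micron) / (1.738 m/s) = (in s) 8.268e-08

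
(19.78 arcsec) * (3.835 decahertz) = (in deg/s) 0.2107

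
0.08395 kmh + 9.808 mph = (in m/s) 4.408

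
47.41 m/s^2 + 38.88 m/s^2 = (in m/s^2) 86.29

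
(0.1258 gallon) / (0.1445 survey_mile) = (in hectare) 2.048e-10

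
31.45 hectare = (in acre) 77.71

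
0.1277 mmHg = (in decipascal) 170.3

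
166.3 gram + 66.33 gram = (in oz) 8.206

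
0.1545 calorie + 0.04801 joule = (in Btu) 0.0006582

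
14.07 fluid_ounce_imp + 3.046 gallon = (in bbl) 0.07504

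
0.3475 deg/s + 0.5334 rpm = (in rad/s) 0.06192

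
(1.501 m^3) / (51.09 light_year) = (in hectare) 3.105e-22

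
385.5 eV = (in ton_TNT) 1.476e-26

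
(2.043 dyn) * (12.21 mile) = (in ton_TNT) 9.595e-11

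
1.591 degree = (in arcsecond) 5728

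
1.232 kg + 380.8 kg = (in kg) 382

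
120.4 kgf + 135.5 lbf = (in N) 1783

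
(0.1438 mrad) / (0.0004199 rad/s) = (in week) 5.662e-07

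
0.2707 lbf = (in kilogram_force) 0.1228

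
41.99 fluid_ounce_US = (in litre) 1.242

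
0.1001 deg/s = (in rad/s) 0.001747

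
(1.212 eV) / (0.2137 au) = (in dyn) 6.074e-25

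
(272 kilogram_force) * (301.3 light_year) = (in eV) 4.746e+40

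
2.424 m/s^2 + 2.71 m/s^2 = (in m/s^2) 5.134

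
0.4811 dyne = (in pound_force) 1.082e-06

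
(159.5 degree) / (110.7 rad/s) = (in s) 0.02515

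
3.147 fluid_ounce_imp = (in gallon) 0.02362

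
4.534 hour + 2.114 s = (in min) 272.1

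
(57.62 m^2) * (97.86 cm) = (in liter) 5.639e+04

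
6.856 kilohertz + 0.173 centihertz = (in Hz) 6856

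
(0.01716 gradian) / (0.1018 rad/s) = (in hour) 7.355e-07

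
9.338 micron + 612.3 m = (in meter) 612.3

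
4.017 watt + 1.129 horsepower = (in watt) 845.9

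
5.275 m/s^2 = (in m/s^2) 5.275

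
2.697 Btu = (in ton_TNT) 6.801e-07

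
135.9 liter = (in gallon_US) 35.9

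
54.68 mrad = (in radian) 0.05468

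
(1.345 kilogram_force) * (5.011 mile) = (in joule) 1.064e+05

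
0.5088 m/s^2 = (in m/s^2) 0.5088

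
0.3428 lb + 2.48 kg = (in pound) 5.81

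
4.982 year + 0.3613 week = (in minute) 2.622e+06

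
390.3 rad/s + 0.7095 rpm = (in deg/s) 2.237e+04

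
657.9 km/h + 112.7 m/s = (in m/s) 295.4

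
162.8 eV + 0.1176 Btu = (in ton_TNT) 2.965e-08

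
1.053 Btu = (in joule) 1111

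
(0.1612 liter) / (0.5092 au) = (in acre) 5.229e-19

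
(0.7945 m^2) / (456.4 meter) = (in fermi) 1.741e+12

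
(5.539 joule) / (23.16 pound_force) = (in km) 5.377e-05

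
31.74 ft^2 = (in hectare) 0.0002949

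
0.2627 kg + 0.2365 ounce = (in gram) 269.4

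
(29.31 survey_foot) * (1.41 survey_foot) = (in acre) 0.0009487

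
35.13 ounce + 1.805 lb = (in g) 1815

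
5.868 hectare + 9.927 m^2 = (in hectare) 5.869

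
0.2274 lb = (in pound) 0.2274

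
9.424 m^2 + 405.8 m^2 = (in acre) 0.1026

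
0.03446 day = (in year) 9.441e-05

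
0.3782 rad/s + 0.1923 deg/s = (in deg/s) 21.86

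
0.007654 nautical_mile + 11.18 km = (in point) 3.173e+07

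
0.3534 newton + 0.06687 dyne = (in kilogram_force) 0.03604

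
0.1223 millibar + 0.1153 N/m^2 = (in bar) 0.0001235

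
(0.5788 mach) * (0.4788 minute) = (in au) 3.785e-08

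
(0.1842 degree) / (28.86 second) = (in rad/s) 0.0001114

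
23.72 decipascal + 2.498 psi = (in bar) 0.1723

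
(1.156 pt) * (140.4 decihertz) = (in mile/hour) 0.01281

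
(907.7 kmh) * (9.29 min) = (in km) 140.5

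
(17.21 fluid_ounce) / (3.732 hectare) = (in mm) 1.364e-05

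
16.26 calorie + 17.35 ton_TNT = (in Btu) 6.88e+07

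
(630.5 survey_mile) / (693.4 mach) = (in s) 4.298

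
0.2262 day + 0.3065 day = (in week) 0.0761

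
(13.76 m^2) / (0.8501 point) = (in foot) 1.505e+05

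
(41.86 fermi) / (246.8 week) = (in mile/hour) 6.273e-22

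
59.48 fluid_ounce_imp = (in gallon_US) 0.4465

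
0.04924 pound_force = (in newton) 0.219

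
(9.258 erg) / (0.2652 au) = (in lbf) 5.246e-18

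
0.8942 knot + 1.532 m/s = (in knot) 3.872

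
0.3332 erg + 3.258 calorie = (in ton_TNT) 3.258e-09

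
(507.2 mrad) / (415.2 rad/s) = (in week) 2.02e-09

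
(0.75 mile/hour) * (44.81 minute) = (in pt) 2.555e+06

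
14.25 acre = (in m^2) 5.767e+04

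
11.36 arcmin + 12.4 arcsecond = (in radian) 0.003365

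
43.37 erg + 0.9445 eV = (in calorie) 1.037e-06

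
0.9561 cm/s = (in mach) 2.808e-05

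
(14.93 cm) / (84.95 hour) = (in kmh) 1.758e-06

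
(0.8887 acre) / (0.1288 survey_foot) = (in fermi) 9.161e+19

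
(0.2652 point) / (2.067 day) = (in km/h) 1.886e-09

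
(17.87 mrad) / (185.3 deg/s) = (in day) 6.395e-08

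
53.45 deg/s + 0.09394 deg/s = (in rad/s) 0.9345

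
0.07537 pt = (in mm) 0.02659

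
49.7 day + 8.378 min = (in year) 0.1362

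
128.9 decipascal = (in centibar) 0.01289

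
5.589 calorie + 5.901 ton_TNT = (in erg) 2.469e+17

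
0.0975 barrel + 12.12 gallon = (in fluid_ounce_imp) 2160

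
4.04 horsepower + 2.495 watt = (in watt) 3015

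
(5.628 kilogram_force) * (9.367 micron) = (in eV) 3.227e+15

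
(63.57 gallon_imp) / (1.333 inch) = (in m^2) 8.535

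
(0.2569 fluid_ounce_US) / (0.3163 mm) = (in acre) 5.935e-06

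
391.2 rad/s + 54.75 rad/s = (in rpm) 4259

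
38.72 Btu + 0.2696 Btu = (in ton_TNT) 9.832e-06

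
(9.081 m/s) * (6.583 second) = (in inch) 2354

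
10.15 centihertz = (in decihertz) 1.015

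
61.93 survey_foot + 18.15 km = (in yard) 1.987e+04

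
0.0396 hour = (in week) 0.0002357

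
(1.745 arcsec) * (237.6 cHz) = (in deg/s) 0.001152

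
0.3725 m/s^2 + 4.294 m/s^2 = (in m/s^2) 4.666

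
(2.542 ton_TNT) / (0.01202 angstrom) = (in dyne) 8.848e+26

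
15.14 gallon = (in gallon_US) 15.14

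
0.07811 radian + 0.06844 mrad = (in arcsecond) 1.613e+04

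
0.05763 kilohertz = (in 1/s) 57.63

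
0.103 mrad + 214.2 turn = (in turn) 214.2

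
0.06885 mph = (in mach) 9.039e-05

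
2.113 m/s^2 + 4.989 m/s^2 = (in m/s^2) 7.102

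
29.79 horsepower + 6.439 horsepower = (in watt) 2.702e+04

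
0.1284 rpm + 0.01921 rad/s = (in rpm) 0.3118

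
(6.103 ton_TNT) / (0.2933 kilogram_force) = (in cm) 8.878e+11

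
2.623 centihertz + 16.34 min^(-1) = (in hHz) 0.002986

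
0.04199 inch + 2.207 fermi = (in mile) 6.627e-07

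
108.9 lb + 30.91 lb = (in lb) 139.8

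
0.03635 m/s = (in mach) 0.0001068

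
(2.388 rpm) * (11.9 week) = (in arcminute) 6.187e+09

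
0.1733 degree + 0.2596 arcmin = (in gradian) 0.1974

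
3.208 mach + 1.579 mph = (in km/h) 3935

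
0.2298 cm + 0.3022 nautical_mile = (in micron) 5.597e+08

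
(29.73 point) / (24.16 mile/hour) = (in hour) 2.697e-07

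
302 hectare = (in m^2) 3.02e+06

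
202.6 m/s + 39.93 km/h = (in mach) 0.6276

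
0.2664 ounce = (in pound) 0.01665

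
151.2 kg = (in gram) 1.512e+05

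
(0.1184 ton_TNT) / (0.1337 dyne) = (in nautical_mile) 2.001e+11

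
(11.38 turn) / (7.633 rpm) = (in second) 89.45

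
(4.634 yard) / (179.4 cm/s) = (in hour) 0.0006561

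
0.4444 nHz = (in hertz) 4.444e-10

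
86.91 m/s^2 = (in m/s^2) 86.91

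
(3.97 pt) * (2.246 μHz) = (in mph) 7.036e-09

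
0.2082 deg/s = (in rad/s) 0.003634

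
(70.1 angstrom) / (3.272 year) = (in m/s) 6.794e-17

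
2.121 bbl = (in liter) 337.2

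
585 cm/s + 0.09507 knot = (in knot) 11.47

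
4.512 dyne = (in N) 4.512e-05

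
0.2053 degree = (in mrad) 3.583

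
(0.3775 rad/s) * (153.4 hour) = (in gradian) 1.327e+07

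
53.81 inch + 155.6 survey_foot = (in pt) 1.383e+05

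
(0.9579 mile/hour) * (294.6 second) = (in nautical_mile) 0.06812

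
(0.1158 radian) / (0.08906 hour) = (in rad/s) 0.0003612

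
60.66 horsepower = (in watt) 4.523e+04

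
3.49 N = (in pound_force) 0.7846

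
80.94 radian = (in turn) 12.88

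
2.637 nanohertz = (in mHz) 2.637e-06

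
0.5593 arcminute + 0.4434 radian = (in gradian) 28.24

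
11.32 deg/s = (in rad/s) 0.1976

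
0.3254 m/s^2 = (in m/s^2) 0.3254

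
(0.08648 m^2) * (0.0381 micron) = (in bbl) 2.072e-08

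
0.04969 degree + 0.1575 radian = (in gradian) 10.08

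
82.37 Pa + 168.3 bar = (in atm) 166.1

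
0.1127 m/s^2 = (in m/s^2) 0.1127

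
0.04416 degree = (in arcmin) 2.65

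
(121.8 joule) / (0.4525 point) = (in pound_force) 1.715e+05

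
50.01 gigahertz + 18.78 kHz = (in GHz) 50.01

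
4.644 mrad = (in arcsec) 957.9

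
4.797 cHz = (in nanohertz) 4.797e+07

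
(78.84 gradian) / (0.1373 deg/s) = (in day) 0.005981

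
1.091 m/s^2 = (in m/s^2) 1.091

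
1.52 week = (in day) 10.64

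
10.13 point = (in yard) 0.003908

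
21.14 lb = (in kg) 9.589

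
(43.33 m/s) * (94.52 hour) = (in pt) 4.179e+10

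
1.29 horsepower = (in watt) 962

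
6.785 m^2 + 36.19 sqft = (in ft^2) 109.2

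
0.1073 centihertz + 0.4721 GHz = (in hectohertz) 4.721e+06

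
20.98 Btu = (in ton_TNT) 5.29e-06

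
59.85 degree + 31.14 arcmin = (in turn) 0.1677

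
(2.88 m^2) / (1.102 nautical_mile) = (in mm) 1.411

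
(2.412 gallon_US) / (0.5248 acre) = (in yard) 4.702e-06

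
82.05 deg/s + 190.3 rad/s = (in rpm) 1831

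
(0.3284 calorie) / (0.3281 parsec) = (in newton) 1.357e-16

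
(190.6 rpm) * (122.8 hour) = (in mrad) 8.824e+09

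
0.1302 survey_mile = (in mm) 2.095e+05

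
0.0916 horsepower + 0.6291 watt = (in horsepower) 0.09244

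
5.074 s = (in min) 0.08457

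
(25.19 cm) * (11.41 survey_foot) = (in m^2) 0.8761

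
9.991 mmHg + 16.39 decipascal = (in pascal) 1334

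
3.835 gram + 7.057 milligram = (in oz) 0.1355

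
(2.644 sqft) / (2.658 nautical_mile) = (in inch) 0.001965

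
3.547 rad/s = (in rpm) 33.87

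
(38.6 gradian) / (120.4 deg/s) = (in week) 4.771e-07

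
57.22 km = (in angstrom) 5.722e+14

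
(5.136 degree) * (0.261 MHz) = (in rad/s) 2.34e+04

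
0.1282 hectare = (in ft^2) 1.38e+04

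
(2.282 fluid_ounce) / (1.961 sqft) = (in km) 3.704e-07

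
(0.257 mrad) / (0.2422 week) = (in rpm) 1.675e-08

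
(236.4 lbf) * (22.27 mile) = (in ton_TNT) 0.009008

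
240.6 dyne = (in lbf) 0.0005409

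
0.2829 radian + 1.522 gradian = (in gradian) 19.53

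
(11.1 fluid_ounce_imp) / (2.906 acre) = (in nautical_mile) 1.448e-11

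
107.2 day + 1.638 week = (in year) 0.3251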